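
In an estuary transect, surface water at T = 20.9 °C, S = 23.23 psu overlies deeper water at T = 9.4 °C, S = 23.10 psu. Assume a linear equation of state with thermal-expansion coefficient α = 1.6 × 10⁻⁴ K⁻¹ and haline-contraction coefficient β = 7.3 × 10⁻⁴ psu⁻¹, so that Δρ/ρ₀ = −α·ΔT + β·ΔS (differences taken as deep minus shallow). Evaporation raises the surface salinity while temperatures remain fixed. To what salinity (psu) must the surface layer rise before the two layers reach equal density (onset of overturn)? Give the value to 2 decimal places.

25.62 psu

Neutral buoyancy requires −α(T_deep − T_surf) + β(S_deep − S_surf′) = 0.
S_surf′ = S_deep − (α/β)·ΔT = 23.10 − (1.6 × 10⁻⁴/7.3 × 10⁻⁴)·(-11.5) = 25.6205 psu.
Increase required: 25.6205 − 23.23 = 2.3905 psu.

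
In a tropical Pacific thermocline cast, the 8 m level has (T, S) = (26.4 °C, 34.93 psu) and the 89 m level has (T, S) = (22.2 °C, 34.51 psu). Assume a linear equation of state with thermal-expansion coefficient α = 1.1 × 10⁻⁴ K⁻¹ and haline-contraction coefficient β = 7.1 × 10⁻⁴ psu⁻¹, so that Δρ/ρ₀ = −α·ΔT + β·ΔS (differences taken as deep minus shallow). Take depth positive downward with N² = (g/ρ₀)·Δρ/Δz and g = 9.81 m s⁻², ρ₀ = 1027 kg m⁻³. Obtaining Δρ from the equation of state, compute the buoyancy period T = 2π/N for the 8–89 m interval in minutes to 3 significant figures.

23.5 min

ΔT = -4.2 K, ΔS = -0.42 psu (deep − shallow).
Δρ/ρ₀ = −αΔT + βΔS = 4.62 × 10⁻⁴ − 2.982 × 10⁻⁴ = 1.638 × 10⁻⁴, so Δρ ≈ 0.1682 kg m⁻³.
N² = (g/ρ₀)·Δρ/Δz = g·(Δρ/ρ₀)/Δz = 9.81 × 1.638 × 10⁻⁴ / 81 = 1.9838 × 10⁻⁵ s⁻².
N = √(1.9838 × 10⁻⁵) = 4.4540 × 10⁻³ rad s⁻¹ → T = 2π/N = 1.4107 × 10³ s = 23.512 min ≈ 23.5 min.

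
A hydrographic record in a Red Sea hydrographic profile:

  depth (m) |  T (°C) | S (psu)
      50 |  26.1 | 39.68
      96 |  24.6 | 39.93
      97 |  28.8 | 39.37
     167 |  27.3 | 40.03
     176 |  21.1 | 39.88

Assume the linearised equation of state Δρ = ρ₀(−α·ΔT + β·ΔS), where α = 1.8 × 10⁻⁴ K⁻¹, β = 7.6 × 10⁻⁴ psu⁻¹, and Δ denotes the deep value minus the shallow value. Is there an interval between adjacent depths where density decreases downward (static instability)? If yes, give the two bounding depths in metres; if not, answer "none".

96–97 m

Evaluate Δρ/ρ₀ = −αΔT + βΔS across each adjacent pair:
  50–96 m: −αΔT+βΔS = −(1.8 × 10⁻⁴)(-1.5)+(7.6 × 10⁻⁴)(+0.25) = 4.6 × 10⁻⁴ → stable
  96–97 m: −αΔT+βΔS = −(1.8 × 10⁻⁴)(+4.2)+(7.6 × 10⁻⁴)(-0.56) = -1.2 × 10⁻³ → UNSTABLE
  97–167 m: −αΔT+βΔS = −(1.8 × 10⁻⁴)(-1.5)+(7.6 × 10⁻⁴)(+0.66) = 7.7 × 10⁻⁴ → stable
  167–176 m: −αΔT+βΔS = −(1.8 × 10⁻⁴)(-6.2)+(7.6 × 10⁻⁴)(-0.15) = 1.0 × 10⁻³ → stable
The 96–97 m interval has Δρ < 0: lighter water underlies denser water.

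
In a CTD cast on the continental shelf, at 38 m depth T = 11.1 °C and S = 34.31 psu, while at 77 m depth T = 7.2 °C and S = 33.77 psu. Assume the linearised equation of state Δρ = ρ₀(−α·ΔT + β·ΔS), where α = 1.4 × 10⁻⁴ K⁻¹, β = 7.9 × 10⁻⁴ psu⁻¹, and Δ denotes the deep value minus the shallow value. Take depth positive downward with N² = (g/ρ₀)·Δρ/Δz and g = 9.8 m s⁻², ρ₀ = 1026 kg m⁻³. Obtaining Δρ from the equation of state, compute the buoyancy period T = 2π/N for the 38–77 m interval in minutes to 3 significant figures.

19.1 min

ΔT = -3.9 K, ΔS = -0.54 psu (deep − shallow).
Δρ/ρ₀ = −αΔT + βΔS = 5.46 × 10⁻⁴ − 4.266 × 10⁻⁴ = 1.194 × 10⁻⁴, so Δρ ≈ 0.1225 kg m⁻³.
N² = (g/ρ₀)·Δρ/Δz = g·(Δρ/ρ₀)/Δz = 9.8 × 1.194 × 10⁻⁴ / 39 = 3.0003 × 10⁻⁵ s⁻².
N = √(3.0003 × 10⁻⁵) = 5.4775 × 10⁻³ rad s⁻¹ → T = 2π/N = 1.1471 × 10³ s = 19.118 min ≈ 19.1 min.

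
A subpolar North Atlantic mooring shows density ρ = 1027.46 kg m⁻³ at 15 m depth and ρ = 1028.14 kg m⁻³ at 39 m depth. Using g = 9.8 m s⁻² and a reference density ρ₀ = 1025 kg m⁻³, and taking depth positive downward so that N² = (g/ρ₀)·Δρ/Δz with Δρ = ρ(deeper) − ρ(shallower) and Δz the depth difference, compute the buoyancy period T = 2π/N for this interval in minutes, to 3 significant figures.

Δρ = 1028.14 − 1027.46 = 0.68 kg m⁻³ over Δz = 39 − 15 = 24 m.
N² = (9.8/1025) × (0.68/24) = 2.7089 × 10⁻⁴ s⁻².
N = √(2.7089 × 10⁻⁴) = 0.016459 rad s⁻¹, so T = 2π/N = 381.75 s = 6.3625 min ≈ 6.36 min.

6.36 min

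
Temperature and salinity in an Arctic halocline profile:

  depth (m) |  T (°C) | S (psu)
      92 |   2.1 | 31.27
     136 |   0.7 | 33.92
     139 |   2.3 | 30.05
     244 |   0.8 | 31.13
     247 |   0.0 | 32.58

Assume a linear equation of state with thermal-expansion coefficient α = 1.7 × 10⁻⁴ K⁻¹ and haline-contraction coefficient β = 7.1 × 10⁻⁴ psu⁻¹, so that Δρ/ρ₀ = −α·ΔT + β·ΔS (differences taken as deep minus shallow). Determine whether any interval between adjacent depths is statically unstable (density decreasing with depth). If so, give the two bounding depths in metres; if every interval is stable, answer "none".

136–139 m

Evaluate Δρ/ρ₀ = −αΔT + βΔS across each adjacent pair:
  92–136 m: −αΔT+βΔS = −(1.7 × 10⁻⁴)(-1.4)+(7.1 × 10⁻⁴)(+2.65) = 2.1 × 10⁻³ → stable
  136–139 m: −αΔT+βΔS = −(1.7 × 10⁻⁴)(+1.6)+(7.1 × 10⁻⁴)(-3.87) = -3.0 × 10⁻³ → UNSTABLE
  139–244 m: −αΔT+βΔS = −(1.7 × 10⁻⁴)(-1.5)+(7.1 × 10⁻⁴)(+1.08) = 1.0 × 10⁻³ → stable
  244–247 m: −αΔT+βΔS = −(1.7 × 10⁻⁴)(-0.8)+(7.1 × 10⁻⁴)(+1.45) = 1.2 × 10⁻³ → stable
The 136–139 m interval has Δρ < 0: lighter water underlies denser water.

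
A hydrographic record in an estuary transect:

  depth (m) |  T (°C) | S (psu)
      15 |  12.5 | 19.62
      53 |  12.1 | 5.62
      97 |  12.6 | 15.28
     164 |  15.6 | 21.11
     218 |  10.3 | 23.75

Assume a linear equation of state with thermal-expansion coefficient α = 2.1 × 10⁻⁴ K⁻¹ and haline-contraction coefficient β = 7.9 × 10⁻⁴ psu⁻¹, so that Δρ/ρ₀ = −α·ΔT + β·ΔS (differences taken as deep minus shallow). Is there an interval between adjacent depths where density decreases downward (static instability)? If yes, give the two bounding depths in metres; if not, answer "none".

15–53 m

Evaluate Δρ/ρ₀ = −αΔT + βΔS across each adjacent pair:
  15–53 m: −αΔT+βΔS = −(2.1 × 10⁻⁴)(-0.4)+(7.9 × 10⁻⁴)(-14.00) = -0.011 → UNSTABLE
  53–97 m: −αΔT+βΔS = −(2.1 × 10⁻⁴)(+0.5)+(7.9 × 10⁻⁴)(+9.66) = 7.5 × 10⁻³ → stable
  97–164 m: −αΔT+βΔS = −(2.1 × 10⁻⁴)(+3.0)+(7.9 × 10⁻⁴)(+5.83) = 4.0 × 10⁻³ → stable
  164–218 m: −αΔT+βΔS = −(2.1 × 10⁻⁴)(-5.3)+(7.9 × 10⁻⁴)(+2.64) = 3.2 × 10⁻³ → stable
The 15–53 m interval has Δρ < 0: lighter water underlies denser water.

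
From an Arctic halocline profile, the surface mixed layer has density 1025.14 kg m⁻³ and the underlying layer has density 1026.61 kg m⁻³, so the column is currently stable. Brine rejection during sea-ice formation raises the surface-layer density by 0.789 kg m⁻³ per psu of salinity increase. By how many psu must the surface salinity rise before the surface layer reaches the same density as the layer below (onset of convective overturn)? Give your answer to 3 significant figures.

Density deficit of the surface layer: 1026.61 − 1025.14 = 1.47 kg m⁻³.
Required change = 1.47 / 0.789 = 1.86 psu.

1.86 psu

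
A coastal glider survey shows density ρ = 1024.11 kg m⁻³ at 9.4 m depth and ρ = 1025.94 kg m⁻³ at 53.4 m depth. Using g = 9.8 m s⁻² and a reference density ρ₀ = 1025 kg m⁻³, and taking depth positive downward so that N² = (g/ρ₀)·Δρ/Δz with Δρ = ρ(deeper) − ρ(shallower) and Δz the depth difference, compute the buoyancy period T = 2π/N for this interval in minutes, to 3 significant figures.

Δρ = 1025.94 − 1024.11 = 1.83 kg m⁻³ over Δz = 53.4 − 9.4 = 44 m.
N² = (9.8/1025) × (1.83/44) = 3.9765 × 10⁻⁴ s⁻².
N = √(3.9765 × 10⁻⁴) = 0.019941 rad s⁻¹, so T = 2π/N = 315.09 s = 5.2515 min ≈ 5.25 min.

5.25 min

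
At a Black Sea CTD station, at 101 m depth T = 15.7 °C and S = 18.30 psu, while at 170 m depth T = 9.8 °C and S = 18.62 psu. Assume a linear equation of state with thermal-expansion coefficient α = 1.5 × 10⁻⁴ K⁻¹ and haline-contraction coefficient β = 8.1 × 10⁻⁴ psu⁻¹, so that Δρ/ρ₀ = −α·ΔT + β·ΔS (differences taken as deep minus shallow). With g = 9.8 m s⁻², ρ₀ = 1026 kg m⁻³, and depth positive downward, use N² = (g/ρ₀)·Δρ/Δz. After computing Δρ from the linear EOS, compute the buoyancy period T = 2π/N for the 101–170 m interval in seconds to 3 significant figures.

493 s

ΔT = -5.9 K, ΔS = +0.32 psu (deep − shallow).
Δρ/ρ₀ = −αΔT + βΔS = 8.85 × 10⁻⁴ + 2.592 × 10⁻⁴ = 1.1442 × 10⁻³, so Δρ ≈ 1.174 kg m⁻³.
N² = (g/ρ₀)·Δρ/Δz = g·(Δρ/ρ₀)/Δz = 9.8 × 1.1442 × 10⁻³ / 69 = 1.6251 × 10⁻⁴ s⁻².
N = √(1.6251 × 10⁻⁴) = 0.012748 rad s⁻¹ → T = 2π/N = 492.88 s ≈ 493 s.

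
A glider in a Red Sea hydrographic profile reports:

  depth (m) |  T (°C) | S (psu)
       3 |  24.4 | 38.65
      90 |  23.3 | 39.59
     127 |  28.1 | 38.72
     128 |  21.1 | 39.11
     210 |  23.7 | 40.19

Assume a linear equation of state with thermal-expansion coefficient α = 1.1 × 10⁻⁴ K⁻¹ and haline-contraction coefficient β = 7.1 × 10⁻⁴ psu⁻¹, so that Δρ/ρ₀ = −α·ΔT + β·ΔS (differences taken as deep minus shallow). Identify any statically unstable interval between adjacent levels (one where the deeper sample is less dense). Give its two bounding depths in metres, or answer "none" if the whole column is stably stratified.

Evaluate Δρ/ρ₀ = −αΔT + βΔS across each adjacent pair:
  3–90 m: −αΔT+βΔS = −(1.1 × 10⁻⁴)(-1.1)+(7.1 × 10⁻⁴)(+0.94) = 7.9 × 10⁻⁴ → stable
  90–127 m: −αΔT+βΔS = −(1.1 × 10⁻⁴)(+4.8)+(7.1 × 10⁻⁴)(-0.87) = -1.1 × 10⁻³ → UNSTABLE
  127–128 m: −αΔT+βΔS = −(1.1 × 10⁻⁴)(-7.0)+(7.1 × 10⁻⁴)(+0.39) = 1.0 × 10⁻³ → stable
  128–210 m: −αΔT+βΔS = −(1.1 × 10⁻⁴)(+2.6)+(7.1 × 10⁻⁴)(+1.08) = 4.8 × 10⁻⁴ → stable
The 90–127 m interval has Δρ < 0: lighter water underlies denser water.

90–127 m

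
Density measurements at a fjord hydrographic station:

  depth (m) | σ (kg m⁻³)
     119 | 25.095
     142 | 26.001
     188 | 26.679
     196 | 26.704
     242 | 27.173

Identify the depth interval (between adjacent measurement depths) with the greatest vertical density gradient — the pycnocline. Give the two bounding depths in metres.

Compute the density gradient over each adjacent pair:
  119–142 m: Δρ/Δz = 0.906/23 = 0.039 kg m⁻⁴
  142–188 m: Δρ/Δz = 0.678/46 = 0.015 kg m⁻⁴
  188–196 m: Δρ/Δz = 0.025/8 = 3.1 × 10⁻³ kg m⁻⁴
  196–242 m: Δρ/Δz = 0.469/46 = 0.010 kg m⁻⁴
The largest gradient is in the 119–142 m interval — the pycnocline.

119–142 m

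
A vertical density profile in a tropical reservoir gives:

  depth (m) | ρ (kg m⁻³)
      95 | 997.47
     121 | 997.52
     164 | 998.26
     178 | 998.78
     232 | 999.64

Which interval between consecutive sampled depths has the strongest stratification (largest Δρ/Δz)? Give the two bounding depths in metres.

164–178 m

Compute the density gradient over each adjacent pair:
  95–121 m: Δρ/Δz = 0.05/26 = 1.9 × 10⁻³ kg m⁻⁴
  121–164 m: Δρ/Δz = 0.74/43 = 0.017 kg m⁻⁴
  164–178 m: Δρ/Δz = 0.52/14 = 0.037 kg m⁻⁴
  178–232 m: Δρ/Δz = 0.86/54 = 0.016 kg m⁻⁴
The largest gradient is in the 164–178 m interval — the pycnocline.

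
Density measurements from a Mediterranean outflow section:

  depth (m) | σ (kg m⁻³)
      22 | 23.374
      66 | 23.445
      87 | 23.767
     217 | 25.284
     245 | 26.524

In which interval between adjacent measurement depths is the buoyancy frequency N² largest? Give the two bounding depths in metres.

Compute the density gradient over each adjacent pair:
  22–66 m: Δρ/Δz = 0.071/44 = 1.6 × 10⁻³ kg m⁻⁴
  66–87 m: Δρ/Δz = 0.322/21 = 0.015 kg m⁻⁴
  87–217 m: Δρ/Δz = 1.517/130 = 0.012 kg m⁻⁴
  217–245 m: Δρ/Δz = 1.240/28 = 0.044 kg m⁻⁴
The largest gradient is in the 217–245 m interval — the pycnocline.

217–245 m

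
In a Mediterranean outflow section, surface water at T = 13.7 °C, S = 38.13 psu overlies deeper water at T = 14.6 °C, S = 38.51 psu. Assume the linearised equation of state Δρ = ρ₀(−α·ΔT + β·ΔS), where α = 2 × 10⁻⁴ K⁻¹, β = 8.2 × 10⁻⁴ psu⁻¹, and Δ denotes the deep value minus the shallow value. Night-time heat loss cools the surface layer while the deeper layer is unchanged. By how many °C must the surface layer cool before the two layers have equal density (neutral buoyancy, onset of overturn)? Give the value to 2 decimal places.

0.66 °C

Neutral buoyancy requires Δρ = 0, i.e. −α(T_deep − T_surf′) + β(S_deep − S_surf) = 0.
T_surf′ = T_deep − (β/α)·ΔS = 14.6 − (8.2 × 10⁻⁴/2 × 10⁻⁴)·(+0.38) = 13.0420 °C.
Cooling required: 13.7 − (13.0420) = 0.6580 °C.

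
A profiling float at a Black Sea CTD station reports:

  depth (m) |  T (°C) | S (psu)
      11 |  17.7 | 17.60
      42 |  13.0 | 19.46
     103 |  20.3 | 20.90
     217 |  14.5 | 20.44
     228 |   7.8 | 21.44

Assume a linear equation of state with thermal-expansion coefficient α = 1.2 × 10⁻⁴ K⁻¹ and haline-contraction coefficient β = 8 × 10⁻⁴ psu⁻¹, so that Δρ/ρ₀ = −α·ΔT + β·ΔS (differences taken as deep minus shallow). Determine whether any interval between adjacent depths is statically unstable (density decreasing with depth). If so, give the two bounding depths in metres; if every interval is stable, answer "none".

none

Evaluate Δρ/ρ₀ = −αΔT + βΔS across each adjacent pair:
  11–42 m: −αΔT+βΔS = −(1.2 × 10⁻⁴)(-4.7)+(8 × 10⁻⁴)(+1.86) = 2.1 × 10⁻³ → stable
  42–103 m: −αΔT+βΔS = −(1.2 × 10⁻⁴)(+7.3)+(8 × 10⁻⁴)(+1.44) = 2.8 × 10⁻⁴ → stable
  103–217 m: −αΔT+βΔS = −(1.2 × 10⁻⁴)(-5.8)+(8 × 10⁻⁴)(-0.46) = 3.3 × 10⁻⁴ → stable
  217–228 m: −αΔT+βΔS = −(1.2 × 10⁻⁴)(-6.7)+(8 × 10⁻⁴)(+1.00) = 1.6 × 10⁻³ → stable
Every interval has Δρ > 0: the column is stably stratified throughout.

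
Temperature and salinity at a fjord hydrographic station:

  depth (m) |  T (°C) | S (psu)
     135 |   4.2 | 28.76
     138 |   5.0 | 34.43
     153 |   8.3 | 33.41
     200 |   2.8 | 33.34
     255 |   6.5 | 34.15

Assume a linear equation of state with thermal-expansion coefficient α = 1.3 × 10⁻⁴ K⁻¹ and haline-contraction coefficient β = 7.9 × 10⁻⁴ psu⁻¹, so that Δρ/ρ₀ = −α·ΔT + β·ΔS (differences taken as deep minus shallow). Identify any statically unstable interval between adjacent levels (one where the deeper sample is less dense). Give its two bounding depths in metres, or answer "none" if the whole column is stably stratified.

138–153 m

Evaluate Δρ/ρ₀ = −αΔT + βΔS across each adjacent pair:
  135–138 m: −αΔT+βΔS = −(1.3 × 10⁻⁴)(+0.8)+(7.9 × 10⁻⁴)(+5.67) = 4.4 × 10⁻³ → stable
  138–153 m: −αΔT+βΔS = −(1.3 × 10⁻⁴)(+3.3)+(7.9 × 10⁻⁴)(-1.02) = -1.2 × 10⁻³ → UNSTABLE
  153–200 m: −αΔT+βΔS = −(1.3 × 10⁻⁴)(-5.5)+(7.9 × 10⁻⁴)(-0.07) = 6.6 × 10⁻⁴ → stable
  200–255 m: −αΔT+βΔS = −(1.3 × 10⁻⁴)(+3.7)+(7.9 × 10⁻⁴)(+0.81) = 1.6 × 10⁻⁴ → stable
The 138–153 m interval has Δρ < 0: lighter water underlies denser water.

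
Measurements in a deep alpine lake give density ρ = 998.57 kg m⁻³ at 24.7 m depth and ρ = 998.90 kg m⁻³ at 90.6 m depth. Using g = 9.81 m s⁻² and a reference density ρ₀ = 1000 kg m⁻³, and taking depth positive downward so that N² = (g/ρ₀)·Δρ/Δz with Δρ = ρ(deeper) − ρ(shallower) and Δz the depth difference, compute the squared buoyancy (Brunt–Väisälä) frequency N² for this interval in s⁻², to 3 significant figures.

4.91 × 10⁻⁵ s⁻²

Δρ = 998.90 − 998.57 = 0.33 kg m⁻³ over Δz = 90.6 − 24.7 = 65.9 m.
N² = (9.81/1000) × (0.33/65.9) = 4.9124 × 10⁻⁵ s⁻² ≈ 4.91 × 10⁻⁵ s⁻².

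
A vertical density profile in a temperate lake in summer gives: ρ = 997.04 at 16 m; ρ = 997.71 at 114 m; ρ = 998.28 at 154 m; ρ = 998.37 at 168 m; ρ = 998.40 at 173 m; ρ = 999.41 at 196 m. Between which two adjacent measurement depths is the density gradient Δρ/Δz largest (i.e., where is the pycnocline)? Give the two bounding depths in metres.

173–196 m

Compute the density gradient over each adjacent pair:
  16–114 m: Δρ/Δz = 0.67/98 = 6.8 × 10⁻³ kg m⁻⁴
  114–154 m: Δρ/Δz = 0.57/40 = 0.014 kg m⁻⁴
  154–168 m: Δρ/Δz = 0.09/14 = 6.4 × 10⁻³ kg m⁻⁴
  168–173 m: Δρ/Δz = 0.03/5 = 6.0 × 10⁻³ kg m⁻⁴
  173–196 m: Δρ/Δz = 1.01/23 = 0.044 kg m⁻⁴
The largest gradient is in the 173–196 m interval — the pycnocline.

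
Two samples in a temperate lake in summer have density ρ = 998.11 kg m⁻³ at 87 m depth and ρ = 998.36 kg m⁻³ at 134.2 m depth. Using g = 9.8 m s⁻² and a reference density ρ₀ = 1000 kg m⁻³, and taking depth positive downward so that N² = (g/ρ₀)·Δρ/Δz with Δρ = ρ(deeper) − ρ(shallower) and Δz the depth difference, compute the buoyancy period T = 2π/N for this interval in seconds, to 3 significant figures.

Δρ = 998.36 − 998.11 = 0.25 kg m⁻³ over Δz = 134.2 − 87 = 47.2 m.
N² = (9.8/1000) × (0.25/47.2) = 5.1907 × 10⁻⁵ s⁻².
N = √(5.1907 × 10⁻⁵) = 7.2047 × 10⁻³ rad s⁻¹, so T = 2π/N = 872.10 s ≈ 872 s.

872 s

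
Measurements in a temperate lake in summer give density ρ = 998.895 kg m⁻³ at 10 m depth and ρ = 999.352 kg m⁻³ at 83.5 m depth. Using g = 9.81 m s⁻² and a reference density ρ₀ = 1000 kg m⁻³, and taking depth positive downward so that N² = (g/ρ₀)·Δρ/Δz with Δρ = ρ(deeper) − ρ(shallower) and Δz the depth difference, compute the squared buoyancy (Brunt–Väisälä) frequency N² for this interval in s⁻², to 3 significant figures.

Δρ = 999.352 − 998.895 = 0.457 kg m⁻³ over Δz = 83.5 − 10 = 73.5 m.
N² = (9.81/1000) × (0.457/73.5) = 6.0996 × 10⁻⁵ s⁻² ≈ 6.10 × 10⁻⁵ s⁻².

6.10 × 10⁻⁵ s⁻²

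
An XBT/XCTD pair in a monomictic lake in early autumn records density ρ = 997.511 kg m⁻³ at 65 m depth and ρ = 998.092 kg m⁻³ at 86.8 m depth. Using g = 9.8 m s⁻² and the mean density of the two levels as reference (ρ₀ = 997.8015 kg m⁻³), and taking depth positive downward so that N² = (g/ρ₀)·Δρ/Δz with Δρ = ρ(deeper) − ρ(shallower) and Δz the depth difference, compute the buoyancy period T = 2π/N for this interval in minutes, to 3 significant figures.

6.47 min

Δρ = 998.092 − 997.511 = 0.581 kg m⁻³ over Δz = 86.8 − 65 = 21.8 m.
N² = (9.8/997.8015) × (0.581/21.8) = 2.6176 × 10⁻⁴ s⁻².
N = √(2.6176 × 10⁻⁴) = 0.016179 rad s⁻¹, so T = 2π/N = 388.35 s = 6.4725 min ≈ 6.47 min.
N² > 0, so the interval is statically stable.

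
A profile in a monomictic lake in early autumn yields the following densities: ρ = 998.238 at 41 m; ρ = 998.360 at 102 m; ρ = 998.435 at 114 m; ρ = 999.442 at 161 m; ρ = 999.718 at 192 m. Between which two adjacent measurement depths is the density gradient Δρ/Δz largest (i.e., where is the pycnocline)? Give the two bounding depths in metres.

Compute the density gradient over each adjacent pair:
  41–102 m: Δρ/Δz = 0.122/61 = 2.0 × 10⁻³ kg m⁻⁴
  102–114 m: Δρ/Δz = 0.075/12 = 6.2 × 10⁻³ kg m⁻⁴
  114–161 m: Δρ/Δz = 1.007/47 = 0.021 kg m⁻⁴
  161–192 m: Δρ/Δz = 0.276/31 = 8.9 × 10⁻³ kg m⁻⁴
The largest gradient is in the 114–161 m interval — the pycnocline.

114–161 m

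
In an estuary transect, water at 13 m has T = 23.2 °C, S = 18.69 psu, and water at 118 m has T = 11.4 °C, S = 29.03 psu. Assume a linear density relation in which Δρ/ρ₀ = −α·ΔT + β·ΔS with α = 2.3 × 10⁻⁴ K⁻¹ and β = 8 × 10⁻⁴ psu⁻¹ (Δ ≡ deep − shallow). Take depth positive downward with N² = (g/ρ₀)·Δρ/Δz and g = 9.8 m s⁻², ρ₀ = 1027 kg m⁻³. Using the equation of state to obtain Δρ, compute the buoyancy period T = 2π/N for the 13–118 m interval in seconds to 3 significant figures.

196 s

ΔT = -11.8 K, ΔS = +10.34 psu (deep − shallow).
Δρ/ρ₀ = −αΔT + βΔS = 2.714 × 10⁻³ + 8.272 × 10⁻³ = 0.010986, so Δρ ≈ 11.28 kg m⁻³.
N² = (g/ρ₀)·Δρ/Δz = g·(Δρ/ρ₀)/Δz = 9.8 × 0.010986 / 105 = 1.0254 × 10⁻³ s⁻².
N = √(1.0254 × 10⁻³) = 0.032022 rad s⁻¹ → T = 2π/N = 196.21 s ≈ 196 s.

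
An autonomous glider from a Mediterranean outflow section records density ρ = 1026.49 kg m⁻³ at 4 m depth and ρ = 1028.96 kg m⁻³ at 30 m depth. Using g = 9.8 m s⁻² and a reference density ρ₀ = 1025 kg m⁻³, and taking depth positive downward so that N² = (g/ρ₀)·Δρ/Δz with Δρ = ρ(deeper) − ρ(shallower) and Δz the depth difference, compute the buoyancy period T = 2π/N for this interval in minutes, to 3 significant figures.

3.47 min

Δρ = 1028.96 − 1026.49 = 2.47 kg m⁻³ over Δz = 30 − 4 = 26 m.
N² = (9.8/1025) × (2.47/26) = 9.0829 × 10⁻⁴ s⁻².
N = √(9.0829 × 10⁻⁴) = 0.030138 rad s⁻¹, so T = 2π/N = 208.48 s = 3.4747 min ≈ 3.47 min.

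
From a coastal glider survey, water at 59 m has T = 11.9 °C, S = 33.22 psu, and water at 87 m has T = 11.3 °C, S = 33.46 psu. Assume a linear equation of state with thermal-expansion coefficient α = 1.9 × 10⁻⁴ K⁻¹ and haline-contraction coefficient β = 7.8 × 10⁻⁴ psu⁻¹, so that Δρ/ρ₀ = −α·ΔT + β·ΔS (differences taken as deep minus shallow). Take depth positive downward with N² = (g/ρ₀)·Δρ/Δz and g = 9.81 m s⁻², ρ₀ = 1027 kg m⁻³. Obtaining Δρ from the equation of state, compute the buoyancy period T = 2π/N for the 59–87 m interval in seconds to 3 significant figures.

ΔT = -0.6 K, ΔS = +0.24 psu (deep − shallow).
Δρ/ρ₀ = −αΔT + βΔS = 1.14 × 10⁻⁴ + 1.872 × 10⁻⁴ = 3.012 × 10⁻⁴, so Δρ ≈ 0.3093 kg m⁻³.
N² = (g/ρ₀)·Δρ/Δz = g·(Δρ/ρ₀)/Δz = 9.81 × 3.012 × 10⁻⁴ / 28 = 1.0553 × 10⁻⁴ s⁻².
N = √(1.0553 × 10⁻⁴) = 0.010273 rad s⁻¹ → T = 2π/N = 611.62 s ≈ 612 s.

612 s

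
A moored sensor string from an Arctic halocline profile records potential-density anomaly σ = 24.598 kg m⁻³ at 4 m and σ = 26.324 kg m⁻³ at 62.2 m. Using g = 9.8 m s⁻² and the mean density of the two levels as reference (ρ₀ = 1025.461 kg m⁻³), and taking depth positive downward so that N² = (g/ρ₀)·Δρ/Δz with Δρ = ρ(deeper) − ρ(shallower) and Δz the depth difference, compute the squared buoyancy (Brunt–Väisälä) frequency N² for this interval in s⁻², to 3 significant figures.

Δρ = 1026.324 − 1024.598 = 1.726 kg m⁻³ over Δz = 62.2 − 4 = 58.2 m.
N² = (9.8/1025.461) × (1.726/58.2) = 2.8342 × 10⁻⁴ s⁻² ≈ 2.83 × 10⁻⁴ s⁻².

2.83 × 10⁻⁴ s⁻²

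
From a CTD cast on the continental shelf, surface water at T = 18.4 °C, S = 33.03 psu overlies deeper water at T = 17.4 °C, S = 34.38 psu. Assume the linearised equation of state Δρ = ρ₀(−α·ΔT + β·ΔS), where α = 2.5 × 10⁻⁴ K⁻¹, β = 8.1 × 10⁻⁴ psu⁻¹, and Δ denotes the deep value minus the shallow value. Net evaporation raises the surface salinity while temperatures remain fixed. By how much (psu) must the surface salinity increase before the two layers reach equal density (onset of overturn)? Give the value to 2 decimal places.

1.66 psu

Neutral buoyancy requires −α(T_deep − T_surf) + β(S_deep − S_surf′) = 0.
S_surf′ = S_deep − (α/β)·ΔT = 34.38 − (2.5 × 10⁻⁴/8.1 × 10⁻⁴)·(-1.0) = 34.6886 psu.
Increase required: 34.6886 − 33.03 = 1.6586 psu.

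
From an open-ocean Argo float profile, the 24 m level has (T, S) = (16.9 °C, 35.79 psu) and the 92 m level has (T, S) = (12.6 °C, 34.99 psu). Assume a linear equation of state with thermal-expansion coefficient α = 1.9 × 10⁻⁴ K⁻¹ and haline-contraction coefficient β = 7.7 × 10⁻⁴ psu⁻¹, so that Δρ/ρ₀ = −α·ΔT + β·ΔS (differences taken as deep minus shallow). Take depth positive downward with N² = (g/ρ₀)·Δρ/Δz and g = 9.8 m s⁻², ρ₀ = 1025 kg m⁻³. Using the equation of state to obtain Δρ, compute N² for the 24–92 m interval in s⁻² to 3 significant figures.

ΔT = -4.3 K, ΔS = -0.80 psu (deep − shallow).
Δρ/ρ₀ = −αΔT + βΔS = 8.17 × 10⁻⁴ − 6.16 × 10⁻⁴ = 2.01 × 10⁻⁴, so Δρ ≈ 0.2060 kg m⁻³.
N² = (g/ρ₀)·Δρ/Δz = g·(Δρ/ρ₀)/Δz = 9.8 × 2.01 × 10⁻⁴ / 68 = 2.8968 × 10⁻⁵ s⁻² ≈ 2.90 × 10⁻⁵ s⁻².

2.90 × 10⁻⁵ s⁻²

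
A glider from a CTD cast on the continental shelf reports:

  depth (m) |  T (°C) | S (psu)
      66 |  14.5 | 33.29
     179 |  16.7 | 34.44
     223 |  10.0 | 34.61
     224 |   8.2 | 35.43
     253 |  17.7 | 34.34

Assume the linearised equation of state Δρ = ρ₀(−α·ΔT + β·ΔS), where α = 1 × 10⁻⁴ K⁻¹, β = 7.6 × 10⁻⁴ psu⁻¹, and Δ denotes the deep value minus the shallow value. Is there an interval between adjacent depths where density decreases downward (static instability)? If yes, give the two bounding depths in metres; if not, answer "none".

Evaluate Δρ/ρ₀ = −αΔT + βΔS across each adjacent pair:
  66–179 m: −αΔT+βΔS = −(1 × 10⁻⁴)(+2.2)+(7.6 × 10⁻⁴)(+1.15) = 6.5 × 10⁻⁴ → stable
  179–223 m: −αΔT+βΔS = −(1 × 10⁻⁴)(-6.7)+(7.6 × 10⁻⁴)(+0.17) = 8.0 × 10⁻⁴ → stable
  223–224 m: −αΔT+βΔS = −(1 × 10⁻⁴)(-1.8)+(7.6 × 10⁻⁴)(+0.82) = 8.0 × 10⁻⁴ → stable
  224–253 m: −αΔT+βΔS = −(1 × 10⁻⁴)(+9.5)+(7.6 × 10⁻⁴)(-1.09) = -1.8 × 10⁻³ → UNSTABLE
The 224–253 m interval has Δρ < 0: lighter water underlies denser water.

224–253 m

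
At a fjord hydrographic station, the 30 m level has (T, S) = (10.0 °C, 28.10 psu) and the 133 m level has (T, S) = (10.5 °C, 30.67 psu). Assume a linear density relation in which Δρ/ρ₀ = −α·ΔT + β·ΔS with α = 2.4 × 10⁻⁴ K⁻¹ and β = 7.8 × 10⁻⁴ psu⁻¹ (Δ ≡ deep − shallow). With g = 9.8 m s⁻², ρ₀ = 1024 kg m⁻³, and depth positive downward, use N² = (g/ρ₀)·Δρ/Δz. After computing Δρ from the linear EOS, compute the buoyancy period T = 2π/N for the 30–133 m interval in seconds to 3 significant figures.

ΔT = +0.5 K, ΔS = +2.57 psu (deep − shallow).
Δρ/ρ₀ = −αΔT + βΔS = -1.20 × 10⁻⁴ + 2.0046 × 10⁻³ = 1.8846 × 10⁻³, so Δρ ≈ 1.930 kg m⁻³.
N² = (g/ρ₀)·Δρ/Δz = g·(Δρ/ρ₀)/Δz = 9.8 × 1.8846 × 10⁻³ / 103 = 1.7931 × 10⁻⁴ s⁻².
N = √(1.7931 × 10⁻⁴) = 0.013391 rad s⁻¹ → T = 2π/N = 469.21 s ≈ 469 s.

469 s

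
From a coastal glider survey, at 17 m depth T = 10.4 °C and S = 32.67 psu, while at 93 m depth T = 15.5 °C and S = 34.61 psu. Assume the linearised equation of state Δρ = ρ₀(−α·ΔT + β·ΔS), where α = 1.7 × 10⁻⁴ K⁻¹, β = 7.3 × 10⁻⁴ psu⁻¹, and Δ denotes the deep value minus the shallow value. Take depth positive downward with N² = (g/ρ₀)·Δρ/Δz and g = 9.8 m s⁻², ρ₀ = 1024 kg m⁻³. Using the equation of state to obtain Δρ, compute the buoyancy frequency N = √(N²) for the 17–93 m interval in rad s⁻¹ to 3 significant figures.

ΔT = +5.1 K, ΔS = +1.94 psu (deep − shallow).
Δρ/ρ₀ = −αΔT + βΔS = -8.67 × 10⁻⁴ + 1.4162 × 10⁻³ = 5.492 × 10⁻⁴, so Δρ ≈ 0.5624 kg m⁻³.
N² = (g/ρ₀)·Δρ/Δz = g·(Δρ/ρ₀)/Δz = 9.8 × 5.492 × 10⁻⁴ / 76 = 7.0818 × 10⁻⁵ s⁻².
N = √(7.0818 × 10⁻⁵) = 8.4153 × 10⁻³ rad s⁻¹ ≈ 8.42 × 10⁻³ rad s⁻¹.

8.42 × 10⁻³ rad s⁻¹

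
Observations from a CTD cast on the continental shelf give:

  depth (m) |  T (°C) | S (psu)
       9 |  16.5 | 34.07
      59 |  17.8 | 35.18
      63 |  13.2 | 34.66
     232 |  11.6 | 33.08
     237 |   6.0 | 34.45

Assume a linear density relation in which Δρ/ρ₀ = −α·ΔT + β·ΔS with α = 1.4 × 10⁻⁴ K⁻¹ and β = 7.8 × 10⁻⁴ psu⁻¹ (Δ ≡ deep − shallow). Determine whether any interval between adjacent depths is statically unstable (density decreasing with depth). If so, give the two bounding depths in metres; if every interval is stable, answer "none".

63–232 m

Evaluate Δρ/ρ₀ = −αΔT + βΔS across each adjacent pair:
  9–59 m: −αΔT+βΔS = −(1.4 × 10⁻⁴)(+1.3)+(7.8 × 10⁻⁴)(+1.11) = 6.8 × 10⁻⁴ → stable
  59–63 m: −αΔT+βΔS = −(1.4 × 10⁻⁴)(-4.6)+(7.8 × 10⁻⁴)(-0.52) = 2.4 × 10⁻⁴ → stable
  63–232 m: −αΔT+βΔS = −(1.4 × 10⁻⁴)(-1.6)+(7.8 × 10⁻⁴)(-1.58) = -1.0 × 10⁻³ → UNSTABLE
  232–237 m: −αΔT+βΔS = −(1.4 × 10⁻⁴)(-5.6)+(7.8 × 10⁻⁴)(+1.37) = 1.9 × 10⁻³ → stable
The 63–232 m interval has Δρ < 0: lighter water underlies denser water.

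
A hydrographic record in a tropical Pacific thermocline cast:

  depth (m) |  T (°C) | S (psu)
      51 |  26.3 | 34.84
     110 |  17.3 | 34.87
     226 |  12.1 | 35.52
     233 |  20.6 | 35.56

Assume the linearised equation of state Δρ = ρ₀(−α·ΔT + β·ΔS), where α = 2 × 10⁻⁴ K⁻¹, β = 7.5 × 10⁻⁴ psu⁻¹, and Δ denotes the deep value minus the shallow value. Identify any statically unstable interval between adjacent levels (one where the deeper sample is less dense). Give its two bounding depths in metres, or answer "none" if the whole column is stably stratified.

Evaluate Δρ/ρ₀ = −αΔT + βΔS across each adjacent pair:
  51–110 m: −αΔT+βΔS = −(2 × 10⁻⁴)(-9.0)+(7.5 × 10⁻⁴)(+0.03) = 1.8 × 10⁻³ → stable
  110–226 m: −αΔT+βΔS = −(2 × 10⁻⁴)(-5.2)+(7.5 × 10⁻⁴)(+0.65) = 1.5 × 10⁻³ → stable
  226–233 m: −αΔT+βΔS = −(2 × 10⁻⁴)(+8.5)+(7.5 × 10⁻⁴)(+0.04) = -1.7 × 10⁻³ → UNSTABLE
The 226–233 m interval has Δρ < 0: lighter water underlies denser water.

226–233 m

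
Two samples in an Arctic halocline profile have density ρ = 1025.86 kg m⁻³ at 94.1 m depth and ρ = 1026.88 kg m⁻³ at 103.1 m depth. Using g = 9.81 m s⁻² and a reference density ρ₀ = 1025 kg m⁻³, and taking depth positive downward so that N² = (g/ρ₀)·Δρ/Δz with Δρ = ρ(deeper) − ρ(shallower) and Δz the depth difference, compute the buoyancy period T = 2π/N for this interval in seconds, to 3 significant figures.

Δρ = 1026.88 − 1025.86 = 1.02 kg m⁻³ over Δz = 103.1 − 94.1 = 9 m.
N² = (9.81/1025) × (1.02/9) = 1.0847 × 10⁻³ s⁻².
N = √(1.0847 × 10⁻³) = 0.032935 rad s⁻¹, so T = 2π/N = 190.78 s ≈ 191 s.

191 s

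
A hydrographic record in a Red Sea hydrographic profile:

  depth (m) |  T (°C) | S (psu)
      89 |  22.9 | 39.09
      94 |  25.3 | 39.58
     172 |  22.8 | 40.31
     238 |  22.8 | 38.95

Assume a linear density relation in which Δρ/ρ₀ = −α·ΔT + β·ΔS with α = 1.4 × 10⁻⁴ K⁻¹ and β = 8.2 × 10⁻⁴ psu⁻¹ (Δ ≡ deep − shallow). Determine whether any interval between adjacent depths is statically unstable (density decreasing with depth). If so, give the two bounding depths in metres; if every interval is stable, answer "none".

172–238 m

Evaluate Δρ/ρ₀ = −αΔT + βΔS across each adjacent pair:
  89–94 m: −αΔT+βΔS = −(1.4 × 10⁻⁴)(+2.4)+(8.2 × 10⁻⁴)(+0.49) = 6.6 × 10⁻⁵ → stable
  94–172 m: −αΔT+βΔS = −(1.4 × 10⁻⁴)(-2.5)+(8.2 × 10⁻⁴)(+0.73) = 9.5 × 10⁻⁴ → stable
  172–238 m: −αΔT+βΔS = −(1.4 × 10⁻⁴)(+0.0)+(8.2 × 10⁻⁴)(-1.36) = -1.1 × 10⁻³ → UNSTABLE
The 172–238 m interval has Δρ < 0: lighter water underlies denser water.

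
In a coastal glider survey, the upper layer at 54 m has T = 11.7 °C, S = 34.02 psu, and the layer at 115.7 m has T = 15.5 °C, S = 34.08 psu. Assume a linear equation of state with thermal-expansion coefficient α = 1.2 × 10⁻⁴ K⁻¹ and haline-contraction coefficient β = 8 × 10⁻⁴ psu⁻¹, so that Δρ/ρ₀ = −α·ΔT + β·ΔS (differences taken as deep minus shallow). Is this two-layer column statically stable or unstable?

unstable

ΔT = 15.5 − 11.7 = +3.8 K and ΔS = 34.08 − 34.02 = +0.06 psu (deep − shallow).
−αΔT = -4.56 × 10⁻⁴; βΔS = 4.80 × 10⁻⁵; sum Δρ/ρ₀ = -4.08 × 10⁻⁴.
Δρ/ρ₀ < 0, so Δρ < 0: deeper water is lighter → statically unstable; the column would overturn.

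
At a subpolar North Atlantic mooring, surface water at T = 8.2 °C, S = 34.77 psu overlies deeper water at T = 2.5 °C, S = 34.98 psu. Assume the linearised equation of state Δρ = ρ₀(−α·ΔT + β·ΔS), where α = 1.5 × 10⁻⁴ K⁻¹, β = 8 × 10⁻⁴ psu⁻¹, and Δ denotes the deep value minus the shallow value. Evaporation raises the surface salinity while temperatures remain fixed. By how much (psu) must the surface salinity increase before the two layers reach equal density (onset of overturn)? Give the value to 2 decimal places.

Neutral buoyancy requires −α(T_deep − T_surf) + β(S_deep − S_surf′) = 0.
S_surf′ = S_deep − (α/β)·ΔT = 34.98 − (1.5 × 10⁻⁴/8 × 10⁻⁴)·(-5.7) = 36.0487 psu.
Increase required: 36.0487 − 34.77 = 1.2787 psu.

1.28 psu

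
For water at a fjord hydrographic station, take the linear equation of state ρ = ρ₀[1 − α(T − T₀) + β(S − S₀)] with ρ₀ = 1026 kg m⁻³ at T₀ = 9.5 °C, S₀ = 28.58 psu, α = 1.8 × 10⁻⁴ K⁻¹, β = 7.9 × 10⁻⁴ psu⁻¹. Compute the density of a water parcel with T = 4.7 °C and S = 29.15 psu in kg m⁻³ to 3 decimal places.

T − T₀ = -4.8 K, S − S₀ = +0.57 psu.
Bracket = 1 − α·(-4.8) + β·(+0.57) = 1 + (1.3143 × 10⁻³) = 1.0013143.
ρ = 1026 × 1.0013143 = 1027.348 kg m⁻³.

1027.348 kg m⁻³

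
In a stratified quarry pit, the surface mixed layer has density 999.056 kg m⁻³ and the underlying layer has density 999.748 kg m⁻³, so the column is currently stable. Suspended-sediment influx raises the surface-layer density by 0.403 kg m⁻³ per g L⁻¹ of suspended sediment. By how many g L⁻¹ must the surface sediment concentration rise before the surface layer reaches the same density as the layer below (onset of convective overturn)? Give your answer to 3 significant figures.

1.72 g L⁻¹

Density deficit of the surface layer: 999.748 − 999.056 = 0.692 kg m⁻³.
Required change = 0.692 / 0.403 = 1.72 g L⁻¹.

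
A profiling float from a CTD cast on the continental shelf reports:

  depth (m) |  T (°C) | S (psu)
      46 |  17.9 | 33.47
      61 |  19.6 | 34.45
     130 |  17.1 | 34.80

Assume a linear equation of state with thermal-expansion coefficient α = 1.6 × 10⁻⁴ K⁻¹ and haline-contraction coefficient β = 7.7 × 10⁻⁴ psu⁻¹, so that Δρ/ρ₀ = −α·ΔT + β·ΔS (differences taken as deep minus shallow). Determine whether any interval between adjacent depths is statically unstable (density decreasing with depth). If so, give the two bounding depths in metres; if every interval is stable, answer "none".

none

Evaluate Δρ/ρ₀ = −αΔT + βΔS across each adjacent pair:
  46–61 m: −αΔT+βΔS = −(1.6 × 10⁻⁴)(+1.7)+(7.7 × 10⁻⁴)(+0.98) = 4.8 × 10⁻⁴ → stable
  61–130 m: −αΔT+βΔS = −(1.6 × 10⁻⁴)(-2.5)+(7.7 × 10⁻⁴)(+0.35) = 6.7 × 10⁻⁴ → stable
Every interval has Δρ > 0: the column is stably stratified throughout.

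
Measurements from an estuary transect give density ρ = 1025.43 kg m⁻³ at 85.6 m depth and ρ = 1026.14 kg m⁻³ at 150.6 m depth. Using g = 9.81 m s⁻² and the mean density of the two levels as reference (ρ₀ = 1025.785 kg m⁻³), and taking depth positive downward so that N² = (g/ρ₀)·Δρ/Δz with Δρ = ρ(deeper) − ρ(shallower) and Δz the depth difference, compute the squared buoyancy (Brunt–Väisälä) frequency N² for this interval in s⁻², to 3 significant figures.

Δρ = 1026.14 − 1025.43 = 0.71 kg m⁻³ over Δz = 150.6 − 85.6 = 65 m.
N² = (9.81/1025.785) × (0.71/65) = 1.0446 × 10⁻⁴ s⁻² ≈ 1.04 × 10⁻⁴ s⁻².

1.04 × 10⁻⁴ s⁻²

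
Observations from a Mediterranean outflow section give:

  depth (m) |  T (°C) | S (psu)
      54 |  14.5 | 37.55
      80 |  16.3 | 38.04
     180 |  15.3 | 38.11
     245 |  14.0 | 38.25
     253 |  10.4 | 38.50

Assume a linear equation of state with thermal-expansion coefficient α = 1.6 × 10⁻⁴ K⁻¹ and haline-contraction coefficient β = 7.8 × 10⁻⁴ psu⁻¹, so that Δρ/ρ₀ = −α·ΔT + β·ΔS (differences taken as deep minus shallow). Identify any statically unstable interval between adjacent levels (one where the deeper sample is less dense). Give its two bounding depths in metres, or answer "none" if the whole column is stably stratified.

none

Evaluate Δρ/ρ₀ = −αΔT + βΔS across each adjacent pair:
  54–80 m: −αΔT+βΔS = −(1.6 × 10⁻⁴)(+1.8)+(7.8 × 10⁻⁴)(+0.49) = 9.4 × 10⁻⁵ → stable
  80–180 m: −αΔT+βΔS = −(1.6 × 10⁻⁴)(-1.0)+(7.8 × 10⁻⁴)(+0.07) = 2.1 × 10⁻⁴ → stable
  180–245 m: −αΔT+βΔS = −(1.6 × 10⁻⁴)(-1.3)+(7.8 × 10⁻⁴)(+0.14) = 3.2 × 10⁻⁴ → stable
  245–253 m: −αΔT+βΔS = −(1.6 × 10⁻⁴)(-3.6)+(7.8 × 10⁻⁴)(+0.25) = 7.7 × 10⁻⁴ → stable
Every interval has Δρ > 0: the column is stably stratified throughout.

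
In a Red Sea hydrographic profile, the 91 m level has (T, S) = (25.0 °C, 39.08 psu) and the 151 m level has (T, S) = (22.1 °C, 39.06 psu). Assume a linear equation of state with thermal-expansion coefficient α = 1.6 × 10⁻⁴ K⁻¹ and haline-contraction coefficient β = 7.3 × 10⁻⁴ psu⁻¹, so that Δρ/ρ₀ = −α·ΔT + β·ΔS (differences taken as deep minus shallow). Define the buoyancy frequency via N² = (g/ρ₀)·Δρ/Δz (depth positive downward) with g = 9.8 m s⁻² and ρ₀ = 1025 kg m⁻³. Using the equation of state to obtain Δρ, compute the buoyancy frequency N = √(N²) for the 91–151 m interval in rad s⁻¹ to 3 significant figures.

ΔT = -2.9 K, ΔS = -0.02 psu (deep − shallow).
Δρ/ρ₀ = −αΔT + βΔS = 4.64 × 10⁻⁴ − 1.46 × 10⁻⁵ = 4.494 × 10⁻⁴, so Δρ ≈ 0.4606 kg m⁻³.
N² = (g/ρ₀)·Δρ/Δz = g·(Δρ/ρ₀)/Δz = 9.8 × 4.494 × 10⁻⁴ / 60 = 7.3402 × 10⁻⁵ s⁻².
N = √(7.3402 × 10⁻⁵) = 8.5675 × 10⁻³ rad s⁻¹ ≈ 8.57 × 10⁻³ rad s⁻¹.

8.57 × 10⁻³ rad s⁻¹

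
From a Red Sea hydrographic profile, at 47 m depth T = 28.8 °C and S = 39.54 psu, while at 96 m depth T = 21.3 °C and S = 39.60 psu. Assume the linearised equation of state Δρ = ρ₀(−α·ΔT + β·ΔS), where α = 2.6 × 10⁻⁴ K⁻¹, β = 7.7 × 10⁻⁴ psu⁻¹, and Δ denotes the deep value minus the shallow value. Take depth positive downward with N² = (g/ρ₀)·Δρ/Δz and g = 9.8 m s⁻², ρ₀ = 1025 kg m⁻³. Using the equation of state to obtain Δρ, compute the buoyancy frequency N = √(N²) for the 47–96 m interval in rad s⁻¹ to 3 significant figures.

ΔT = -7.5 K, ΔS = +0.06 psu (deep − shallow).
Δρ/ρ₀ = −αΔT + βΔS = 1.95 × 10⁻³ + 4.62 × 10⁻⁵ = 1.9962 × 10⁻³, so Δρ ≈ 2.046 kg m⁻³.
N² = (g/ρ₀)·Δρ/Δz = g·(Δρ/ρ₀)/Δz = 9.8 × 1.9962 × 10⁻³ / 49 = 3.9924 × 10⁻⁴ s⁻².
N = √(3.9924 × 10⁻⁴) = 0.019981 rad s⁻¹ ≈ 0.0200 rad s⁻¹.

0.0200 rad s⁻¹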